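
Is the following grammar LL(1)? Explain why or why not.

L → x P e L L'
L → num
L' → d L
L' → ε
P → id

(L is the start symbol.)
No. Predict set conflict for L': { 'd' }

A grammar is LL(1) if for each non-terminal N with multiple productions, the predict sets of those productions are pairwise disjoint, where PREDICT(N → α) = (FIRST(α) \ {ε}) ∪ (FOLLOW(N) if α ⇒* ε).

Relevant sets:
  FOLLOW(L') = { $, 'd' }

For L:
  PREDICT(L → x P e L L') = { 'x' }
  PREDICT(L → num) = { 'num' }
For L':
  PREDICT(L' → d L) = { 'd' }
  PREDICT(L' → ε) = { $, 'd' }
P has a single production, so nothing to check there.

Conflict found: Predict set conflict for L': { 'd' }
The grammar is NOT LL(1).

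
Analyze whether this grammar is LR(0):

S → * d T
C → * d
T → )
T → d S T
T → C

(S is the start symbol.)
A grammar is LR(0) if no state in the canonical LR(0) collection has:
  - both a shift item (dot before a terminal) and a complete item (shift-reduce conflict), or
  - two or more complete items (reduce-reduce conflict; the accept item [S' → S .] counts as a complete item here).

Augment with S' → S and build the canonical LR(0) collection (I0 = CLOSURE({[S' → . S]}), then GOTO on every symbol after a dot until no new states appear). It has 12 states:
  I0: { [S → . * d T], [S' → . S] }  — shift
  I1: { [S → * . d T] }  — shift
  I2: { [S' → S .] }  — accept
  I3: { [C → . * d], [S → * d . T], [T → . )], [T → . C], [T → . d S T] }  — shift
  I4: { [T → ) .] }  — reduce
  I5: { [C → * . d] }  — shift
  I6: { [T → C .] }  — reduce
  I7: { [S → * d T .] }  — reduce
  I8: { [S → . * d T], [T → d . S T] }  — shift
  I9: { [C → . * d], [T → . )], [T → . C], [T → . d S T], [T → d S . T] }  — shift
  I10: { [T → d S T .] }  — reduce
  I11: { [C → * d .] }  — reduce

Every state is either a pure shift/goto state or contains exactly one complete item and nothing to shift — no conflicts. The grammar is LR(0).

Answer: Yes, the grammar is LR(0)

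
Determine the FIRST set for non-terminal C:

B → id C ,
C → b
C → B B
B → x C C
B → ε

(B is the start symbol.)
{ 'b', 'id', 'x', ε }

To compute FIRST(C), examine every production with C on the left-hand side, reading each right-hand side left to right until a non-nullable symbol is reached.

FIRST sets of the other non-terminals involved (by the same procedure, iterated to a fixed point):
  FIRST(B) = { 'id', 'x', ε }

From C → b:
  - b is a terminal: add 'b' and stop
From C → B B:
  - B is a non-terminal: add FIRST(B) \ {ε} = { 'id', 'x' }
    B is nullable, so continue to the next symbol
  - B is a non-terminal: add FIRST(B) \ {ε} = { 'id', 'x' }
    B is nullable and nothing follows, so the whole right-hand side can vanish: ε ∈ FIRST(C)

Collecting: FIRST(C) = { 'b', 'id', 'x', ε }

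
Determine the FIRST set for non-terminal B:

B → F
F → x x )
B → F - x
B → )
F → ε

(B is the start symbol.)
FIRST sets of the other non-terminals involved (by the same procedure, iterated to a fixed point):
  FIRST(F) = { 'x', ε }

From B → F:
  - F is a non-terminal: add FIRST(F) \ {ε} = { 'x' }
    F is nullable and nothing follows, so the whole right-hand side can vanish: ε ∈ FIRST(B)
From B → F - x:
  - F is a non-terminal: add FIRST(F) \ {ε} = { 'x' }
    F is nullable, so continue to the next symbol
  - '-' is a terminal: add '-' and stop
From B → ):
  - ')' is a terminal: add ')' and stop

Collecting: FIRST(B) = { ')', '-', 'x', ε }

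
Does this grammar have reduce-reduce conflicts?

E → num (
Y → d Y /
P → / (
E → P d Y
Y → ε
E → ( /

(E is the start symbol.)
Augment with E' → E and build the canonical LR(0) collection (I0 = CLOSURE({[E' → . E]}), then GOTO on every symbol after a dot until no new states appear). It has 14 states:
  I0: { [E → . ( /], [E → . P d Y], [E → . num (], [E' → . E], [P → . / (] }  — shift
  I1: { [E → ( . /] }  — shift
  I2: { [P → / . (] }  — shift
  I3: { [E' → E .] }  — accept
  I4: { [E → P . d Y] }  — shift
  I5: { [E → num . (] }  — shift
  I6: { [E → num ( .] }  — reduce
  I7: { [E → P d . Y], [Y → . d Y /], [Y → .] }  — shift, reduce
  I8: { [E → P d Y .] }  — reduce
  I9: { [Y → . d Y /], [Y → .], [Y → d . Y /] }  — shift, reduce
  I10: { [Y → d Y . /] }  — shift
  I11: { [Y → d Y / .] }  — reduce
  I12: { [P → / ( .] }  — reduce
  I13: { [E → ( / .] }  — reduce

No state contains more than one complete item.

Answer: No reduce-reduce conflicts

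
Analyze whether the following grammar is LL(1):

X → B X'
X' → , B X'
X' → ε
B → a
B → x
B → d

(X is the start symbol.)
Yes, the grammar is LL(1).

Relevant sets:
  FOLLOW(X') = { $ }

For X':
  PREDICT(X' → ',' B X') = { ',' }
  PREDICT(X' → ε) = { $ }
For B:
  PREDICT(B → a) = { 'a' }
  PREDICT(B → x) = { 'x' }
  PREDICT(B → d) = { 'd' }
X has a single production, so nothing to check there.

All predict sets are disjoint. The grammar IS LL(1).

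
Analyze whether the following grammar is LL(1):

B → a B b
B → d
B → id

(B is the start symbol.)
For B:
  PREDICT(B → a B b) = { 'a' }
  PREDICT(B → d) = { 'd' }
  PREDICT(B → id) = { 'id' }

All predict sets are disjoint. The grammar IS LL(1).

Answer: Yes, the grammar is LL(1).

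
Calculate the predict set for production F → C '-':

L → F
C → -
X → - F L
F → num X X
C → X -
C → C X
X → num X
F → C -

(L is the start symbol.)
PREDICT(F → C '-') = (FIRST(RHS) \ {ε}) ∪ (FOLLOW(F) if ε ∈ FIRST(RHS), i.e. RHS ⇒* ε)
FIRST(C) = { '-', 'num' }
FIRST(C '-') = { '-', 'num' }
ε ∉ FIRST(C '-'), so FOLLOW(F) is not added.
PREDICT(F → C '-') = { '-', 'num' }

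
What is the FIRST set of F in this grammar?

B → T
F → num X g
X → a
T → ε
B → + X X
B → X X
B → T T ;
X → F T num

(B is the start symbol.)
{ 'num' }

From F → num X g:
  - num is a terminal: add 'num' and stop

Collecting: FIRST(F) = { 'num' }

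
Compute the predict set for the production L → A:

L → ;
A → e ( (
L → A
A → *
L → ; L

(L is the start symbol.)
{ '*', 'e' }

PREDICT(L → A) = (FIRST(RHS) \ {ε}) ∪ (FOLLOW(L) if ε ∈ FIRST(RHS), i.e. RHS ⇒* ε)
FIRST(A) = { '*', 'e' }
FIRST(A) = { '*', 'e' }
ε ∉ FIRST(A), so FOLLOW(L) is not added.
PREDICT(L → A) = { '*', 'e' }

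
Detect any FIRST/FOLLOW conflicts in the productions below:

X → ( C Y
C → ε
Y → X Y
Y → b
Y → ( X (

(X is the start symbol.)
No FIRST/FOLLOW conflicts.

A FIRST/FOLLOW conflict occurs when a non-terminal N has a nullable alternative N → β (β ⇒* ε) and another alternative N → α with FIRST(α) ∩ FOLLOW(N) ≠ ∅: on such a lookahead the parser cannot decide between expanding α and letting N vanish via β.

Nullable non-terminals: C.
C has a nullable alternative but only one production, so nothing to check.

X, Y have no nullable alternative, so no FIRST/FOLLOW check is needed there.

No FIRST/FOLLOW conflicts found.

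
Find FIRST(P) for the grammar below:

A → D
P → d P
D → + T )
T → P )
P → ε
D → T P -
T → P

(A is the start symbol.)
From P → d P:
  - d is a terminal: add 'd' and stop
From P → ε:
  - ε-production, so ε ∈ FIRST(P)

Collecting: FIRST(P) = { 'd', ε }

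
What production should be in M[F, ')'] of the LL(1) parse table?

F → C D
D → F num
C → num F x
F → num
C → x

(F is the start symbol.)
Empty (error entry)

To find M[F, ')'], we find productions for F where ')' is in the predict set (PREDICT(N → α) = (FIRST(α) \ {ε}) ∪ (FOLLOW(N) if α ⇒* ε)).

Relevant sets:
  FIRST(C) = { 'num', 'x' }

F → C D: PREDICT = { 'num', 'x' }
F → num: PREDICT = { 'num' }

M[F, ')'] is empty (no production applies)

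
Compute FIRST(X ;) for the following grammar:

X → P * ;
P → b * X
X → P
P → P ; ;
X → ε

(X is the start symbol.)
{ ';', 'b' }

FIRST sets of the non-terminals involved (from the grammar, by fixed-point iteration):
  FIRST(X) = { 'b', ε }

To compute FIRST(X ;), process the symbols left to right:
Symbol X is a non-terminal. Add FIRST(X) \ {ε} = { 'b' }
X is nullable (ε ∈ FIRST(X)), continue to the next symbol.
Symbol ; is a terminal. Add ';' and stop.
FIRST(X ;) = { ';', 'b' }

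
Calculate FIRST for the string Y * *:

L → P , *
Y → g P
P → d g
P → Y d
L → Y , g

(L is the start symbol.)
FIRST sets of the non-terminals involved (from the grammar, by fixed-point iteration):
  FIRST(Y) = { 'g' }

To compute FIRST(Y * *), process the symbols left to right:
Symbol Y is a non-terminal. Add FIRST(Y) \ {ε} = { 'g' }
Y is not nullable (ε ∉ FIRST(Y)), so stop here.
FIRST(Y * *) = { 'g' }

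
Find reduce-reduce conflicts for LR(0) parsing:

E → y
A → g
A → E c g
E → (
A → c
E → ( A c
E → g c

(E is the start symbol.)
A reduce-reduce conflict occurs when an LR(0) state has two complete items [A → α .] and [B → β .] — both call for a reduction, and with no lookahead the parser cannot choose between them.

Augment with E' → E and build the canonical LR(0) collection (I0 = CLOSURE({[E' → . E]}), then GOTO on every symbol after a dot until no new states appear). It has 13 states:
  I0: { [E → . ( A c], [E → . (], [E → . g c], [E → . y], [E' → . E] }  — shift
  I1: { [A → . E c g], [A → . c], [A → . g], [E → ( . A c], [E → ( .], [E → . ( A c], [E → . (], [E → . g c], [E → . y] }  — shift, reduce
  I2: { [E' → E .] }  — accept
  I3: { [E → g . c] }  — shift
  I4: { [E → y .] }  — reduce
  I5: { [E → g c .] }  — reduce
  I6: { [E → ( A . c] }  — shift
  I7: { [A → E . c g] }  — shift
  I8: { [A → c .] }  — reduce
  I9: { [A → g .], [E → g . c] }  — shift, reduce
  I10: { [A → E c . g] }  — shift
  I11: { [A → E c g .] }  — reduce
  I12: { [E → ( A c .] }  — reduce

No state contains more than one complete item.

Answer: No reduce-reduce conflicts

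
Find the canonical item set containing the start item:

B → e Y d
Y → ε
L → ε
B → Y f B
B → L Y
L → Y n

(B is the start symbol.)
First, augment the grammar with B' → B
I₀ = CLOSURE({ [B' → . B] }):
  [B' → . B] has the dot before B: add [B → . e Y d], [B → . Y f B], [B → . L Y]
  [B → . Y f B] has the dot before Y: add [Y → .]
  [B → . L Y] has the dot before L: add [L → .], [L → . Y n]
No further items can be added.

I₀ = { [B → . L Y], [B → . Y f B], [B → . e Y d], [B' → . B], [L → . Y n], [L → .], [Y → .] }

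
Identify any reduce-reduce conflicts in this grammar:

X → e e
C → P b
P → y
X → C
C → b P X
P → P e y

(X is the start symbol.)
Augment with X' → X and build the canonical LR(0) collection (I0 = CLOSURE({[X' → . X]}), then GOTO on every symbol after a dot until no new states appear). It has 14 states:
  I0: { [C → . P b], [C → . b P X], [P → . P e y], [P → . y], [X → . C], [X → . e e], [X' → . X] }  — shift
  I1: { [X → C .] }  — reduce
  I2: { [C → P . b], [P → P . e y] }  — shift
  I3: { [X' → X .] }  — accept
  I4: { [C → b . P X], [P → . P e y], [P → . y] }  — shift
  I5: { [X → e . e] }  — shift
  I6: { [P → y .] }  — reduce
  I7: { [X → e e .] }  — reduce
  I8: { [C → . P b], [C → . b P X], [C → b P . X], [P → . P e y], [P → . y], [P → P . e y], [X → . C], [X → . e e] }  — shift
  I9: { [C → b P X .] }  — reduce
  I10: { [P → P e . y], [X → e . e] }  — shift
  I11: { [P → P e y .] }  — reduce
  I12: { [C → P b .] }  — reduce
  I13: { [P → P e . y] }  — shift

No state contains more than one complete item.

Answer: No reduce-reduce conflicts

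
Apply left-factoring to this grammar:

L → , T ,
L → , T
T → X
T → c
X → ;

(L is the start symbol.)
Left-factoring transforms A → αβ₁ | αβ₂ into A → αA' and A' → β₁ | β₂
(α is the longest common prefix among the alternatives). Repeat until
no nonterminal has two alternatives with a common prefix.

Round 1: L has alternatives sharing prefix ', T'. Introduce L': L → , T L'
  Add: L' → ,
  Add: L' → ε

No remaining common prefixes — done.

Resulting grammar:
L → , T L'
L' → ,
L' → ε
T → X
T → c
X → ;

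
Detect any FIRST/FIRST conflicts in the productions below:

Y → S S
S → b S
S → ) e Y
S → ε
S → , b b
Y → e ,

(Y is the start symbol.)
FIRST sets of the non-terminals at (or reachable through a nullable prefix from) the front of some alternative:
  FIRST(S) = { ')', ',', 'b', ε }

Productions for Y:
  Y → S S: FIRST = { ')', ',', 'b', ε }
  Y → e ,: FIRST = { 'e' }
Productions for S:
  S → b S: FIRST = { 'b' }
  S → ) e Y: FIRST = { ')' }
  S → ε: FIRST = { ε }
  S → , b b: FIRST = { ',' }

All alternatives of each non-terminal have pairwise disjoint FIRST sets.

Answer: No FIRST/FIRST conflicts.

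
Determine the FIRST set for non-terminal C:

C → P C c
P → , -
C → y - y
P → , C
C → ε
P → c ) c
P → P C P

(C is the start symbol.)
To compute FIRST(C), examine every production with C on the left-hand side, reading each right-hand side left to right until a non-nullable symbol is reached.

FIRST sets of the other non-terminals involved (by the same procedure, iterated to a fixed point):
  FIRST(P) = { ',', 'c' }

From C → P C c:
  - P is a non-terminal: add FIRST(P) \ {ε} = { ',', 'c' }
    P is not nullable, so stop
From C → y - y:
  - y is a terminal: add 'y' and stop
From C → ε:
  - ε-production, so ε ∈ FIRST(C)

Collecting: FIRST(C) = { ',', 'c', 'y', ε }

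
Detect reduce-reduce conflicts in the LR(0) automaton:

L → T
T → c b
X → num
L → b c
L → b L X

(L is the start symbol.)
No reduce-reduce conflicts

A reduce-reduce conflict occurs when an LR(0) state has two complete items [A → α .] and [B → β .] — both call for a reduction, and with no lookahead the parser cannot choose between them.

Augment with L' → L and build the canonical LR(0) collection (I0 = CLOSURE({[L' → . L]}), then GOTO on every symbol after a dot until no new states appear). It has 10 states:
  I0: { [L → . T], [L → . b L X], [L → . b c], [L' → . L], [T → . c b] }  — shift
  I1: { [L' → L .] }  — accept
  I2: { [L → T .] }  — reduce
  I3: { [L → . T], [L → . b L X], [L → . b c], [L → b . L X], [L → b . c], [T → . c b] }  — shift
  I4: { [T → c . b] }  — shift
  I5: { [T → c b .] }  — reduce
  I6: { [L → b L . X], [X → . num] }  — shift
  I7: { [L → b c .], [T → c . b] }  — shift, reduce
  I8: { [L → b L X .] }  — reduce
  I9: { [X → num .] }  — reduce

No state contains more than one complete item.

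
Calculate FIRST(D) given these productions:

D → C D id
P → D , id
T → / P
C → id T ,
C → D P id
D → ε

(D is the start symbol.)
{ ',', 'id', ε }

FIRST sets of the other non-terminals involved (by the same procedure, iterated to a fixed point):
  FIRST(C) = { ',', 'id' }

From D → C D id:
  - C is a non-terminal: add FIRST(C) \ {ε} = { ',', 'id' }
    C is not nullable, so stop
From D → ε:
  - ε-production, so ε ∈ FIRST(D)

Collecting: FIRST(D) = { ',', 'id', ε }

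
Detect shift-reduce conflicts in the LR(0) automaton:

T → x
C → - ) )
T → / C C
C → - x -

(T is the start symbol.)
No shift-reduce conflicts

A shift-reduce conflict occurs when an LR(0) state has both:
  - a complete (reduce) item [A → α .] (dot at the end), and
  - a shift item [B → β . c γ] (dot before a terminal).

Augment with T' → T and build the canonical LR(0) collection (I0 = CLOSURE({[T' → . T]}), then GOTO on every symbol after a dot until no new states appear). It has 11 states:
  I0: { [T → . / C C], [T → . x], [T' → . T] }  — shift
  I1: { [C → . - ) )], [C → . - x -], [T → / . C C] }  — shift
  I2: { [T' → T .] }  — accept
  I3: { [T → x .] }  — reduce
  I4: { [C → - . ) )], [C → - . x -] }  — shift
  I5: { [C → . - ) )], [C → . - x -], [T → / C . C] }  — shift
  I6: { [T → / C C .] }  — reduce
  I7: { [C → - ) . )] }  — shift
  I8: { [C → - x . -] }  — shift
  I9: { [C → - x - .] }  — reduce
  I10: { [C → - ) ) .] }  — reduce

No state contains both a complete item and a shift item.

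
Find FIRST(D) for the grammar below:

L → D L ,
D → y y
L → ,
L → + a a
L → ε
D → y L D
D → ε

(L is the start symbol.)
From D → y y:
  - y is a terminal: add 'y' and stop
From D → y L D:
  - y is a terminal: add 'y' and stop
From D → ε:
  - ε-production, so ε ∈ FIRST(D)

Collecting: FIRST(D) = { 'y', ε }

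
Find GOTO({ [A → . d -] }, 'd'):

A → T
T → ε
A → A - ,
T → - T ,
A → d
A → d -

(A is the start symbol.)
GOTO(I, 'd') = CLOSURE({ [A → αX.β] : [A → α.Xβ] ∈ I, X = 'd' })

Items with dot before 'd', with the dot advanced:
  [A → . d -] → [A → d . -]
Closure adds nothing (no advanced item has the dot before a non-terminal).

GOTO = { [A → d . -] }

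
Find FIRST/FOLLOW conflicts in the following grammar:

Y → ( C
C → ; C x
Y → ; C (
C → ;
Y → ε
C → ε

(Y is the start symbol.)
Nullable non-terminals: C, Y.

C: nullable alternative(s) C → ε; FOLLOW(C) = { $, '(', 'x' }
  C → ; C x: FIRST \ {ε} = { ';' } — disjoint from FOLLOW(C)
  C → ;: FIRST \ {ε} = { ';' } — disjoint from FOLLOW(C)
  C → ε: FIRST \ {ε} = { } — this is the only nullable alternative, skip

Y: nullable alternative(s) Y → ε; FOLLOW(Y) = { $ }
  Y → ( C: FIRST \ {ε} = { '(' } — disjoint from FOLLOW(Y)
  Y → ; C (: FIRST \ {ε} = { ';' } — disjoint from FOLLOW(Y)
  Y → ε: FIRST \ {ε} = { } — this is the only nullable alternative, skip

No FIRST/FOLLOW conflicts found.

Answer: No FIRST/FOLLOW conflicts.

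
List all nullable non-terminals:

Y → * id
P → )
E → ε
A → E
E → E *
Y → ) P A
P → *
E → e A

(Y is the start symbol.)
{ 'A', 'E' }

A non-terminal is nullable if it can derive ε (the empty string): either it has an ε-production, or it has a production whose right-hand side consists entirely of nullable non-terminals.

ε-productions: E → ε
So E is immediately nullable.
A → E: every symbol on the right is nullable, so A is nullable too.
No further non-terminal can be added: every production for the remaining non-terminals contains a terminal or a non-nullable non-terminal.
Nullable = { 'A', 'E' }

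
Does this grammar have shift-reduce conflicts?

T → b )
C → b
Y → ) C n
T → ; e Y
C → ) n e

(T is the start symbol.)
No shift-reduce conflicts

A shift-reduce conflict occurs when an LR(0) state has both:
  - a complete (reduce) item [A → α .] (dot at the end), and
  - a shift item [B → β . c γ] (dot before a terminal).

Augment with T' → T and build the canonical LR(0) collection (I0 = CLOSURE({[T' → . T]}), then GOTO on every symbol after a dot until no new states appear). It has 14 states:
  I0: { [T → . ; e Y], [T → . b )], [T' → . T] }  — shift
  I1: { [T → ; . e Y] }  — shift
  I2: { [T' → T .] }  — accept
  I3: { [T → b . )] }  — shift
  I4: { [T → b ) .] }  — reduce
  I5: { [T → ; e . Y], [Y → . ) C n] }  — shift
  I6: { [C → . ) n e], [C → . b], [Y → ) . C n] }  — shift
  I7: { [T → ; e Y .] }  — reduce
  I8: { [C → ) . n e] }  — shift
  I9: { [Y → ) C . n] }  — shift
  I10: { [C → b .] }  — reduce
  I11: { [Y → ) C n .] }  — reduce
  I12: { [C → ) n . e] }  — shift
  I13: { [C → ) n e .] }  — reduce

No state contains both a complete item and a shift item.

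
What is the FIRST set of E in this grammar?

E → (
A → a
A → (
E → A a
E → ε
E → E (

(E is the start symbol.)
To compute FIRST(E), examine every production with E on the left-hand side, reading each right-hand side left to right until a non-nullable symbol is reached.

FIRST sets of the other non-terminals involved (by the same procedure, iterated to a fixed point):
  FIRST(A) = { '(', 'a' }

From E → (:
  - '(' is a terminal: add '(' and stop
From E → A a:
  - A is a non-terminal: add FIRST(A) \ {ε} = { '(', 'a' }
    A is not nullable, so stop
From E → ε:
  - ε-production, so ε ∈ FIRST(E)
From E → E (:
  - E is the symbol being defined: contributes nothing new
    E is nullable, so continue to the next symbol
  - '(' is a terminal: add '(' and stop

Collecting: FIRST(E) = { '(', 'a', ε }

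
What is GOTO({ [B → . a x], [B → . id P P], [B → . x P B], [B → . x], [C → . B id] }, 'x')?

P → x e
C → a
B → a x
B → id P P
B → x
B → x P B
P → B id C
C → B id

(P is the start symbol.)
{ [B → . a x], [B → . id P P], [B → . x P B], [B → . x], [B → x . P B], [B → x .], [P → . B id C], [P → . x e] }

GOTO(I, 'x') = CLOSURE({ [A → αX.β] : [A → α.Xβ] ∈ I, X = 'x' })

Items with dot before 'x', with the dot advanced:
  [B → . x] → [B → x .]
  [B → . x P B] → [B → x . P B]
Closure of the advanced items:
  [B → x . P B] has the dot before P: add [P → . x e], [P → . B id C]
  [P → . B id C] has the dot before B: add [B → . a x], [B → . id P P], [B → . x], [B → . x P B]

GOTO = { [B → . a x], [B → . id P P], [B → . x P B], [B → . x], [B → x . P B], [B → x .], [P → . B id C], [P → . x e] }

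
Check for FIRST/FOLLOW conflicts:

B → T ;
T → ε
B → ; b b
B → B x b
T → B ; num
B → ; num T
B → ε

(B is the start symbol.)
Yes. B → T ';' with FOLLOW(B) on { ';', 'x' }; B → ';' b b with FOLLOW(B) on { ';' }; B → B x b with FOLLOW(B) on { ';', 'x' }; B → ';' num T with FOLLOW(B) on { ';' }; T → B ';' num with FOLLOW(T) on { ';', 'x' }

A FIRST/FOLLOW conflict occurs when a non-terminal N has a nullable alternative N → β (β ⇒* ε) and another alternative N → α with FIRST(α) ∩ FOLLOW(N) ≠ ∅: on such a lookahead the parser cannot decide between expanding α and letting N vanish via β.

Nullable non-terminals: B, T.
FIRST sets used below: FIRST(T) = { ';', 'x', ε }, FIRST(B) = { ';', 'x', ε }

B: nullable alternative(s) B → ε; FOLLOW(B) = { $, ';', 'x' }
  B → T ;: FIRST \ {ε} = { ';', 'x' } — overlaps FOLLOW(B) on { ';', 'x' }: CONFLICT
  B → ; b b: FIRST \ {ε} = { ';' } — overlaps FOLLOW(B) on { ';' }: CONFLICT
  B → B x b: FIRST \ {ε} = { ';', 'x' } — overlaps FOLLOW(B) on { ';', 'x' }: CONFLICT
  B → ; num T: FIRST \ {ε} = { ';' } — overlaps FOLLOW(B) on { ';' }: CONFLICT
  B → ε: FIRST \ {ε} = { } — this is the only nullable alternative, skip

T: nullable alternative(s) T → ε; FOLLOW(T) = { $, ';', 'x' }
  T → ε: FIRST \ {ε} = { } — this is the only nullable alternative, skip
  T → B ; num: FIRST \ {ε} = { ';', 'x' } — overlaps FOLLOW(T) on { ';', 'x' }: CONFLICT

So the grammar has 5 FIRST/FOLLOW conflicts (marked CONFLICT above).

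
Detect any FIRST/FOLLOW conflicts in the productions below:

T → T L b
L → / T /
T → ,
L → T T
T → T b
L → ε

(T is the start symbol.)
Nullable non-terminals: L.
FIRST sets used below: FIRST(T) = { ',' }

L: nullable alternative(s) L → ε; FOLLOW(L) = { 'b' }
  L → / T /: FIRST \ {ε} = { '/' } — disjoint from FOLLOW(L)
  L → T T: FIRST \ {ε} = { ',' } — disjoint from FOLLOW(L)
  L → ε: FIRST \ {ε} = { } — this is the only nullable alternative, skip

T has no nullable alternative, so no FIRST/FOLLOW check is needed there.

No FIRST/FOLLOW conflicts found.

Answer: No FIRST/FOLLOW conflicts.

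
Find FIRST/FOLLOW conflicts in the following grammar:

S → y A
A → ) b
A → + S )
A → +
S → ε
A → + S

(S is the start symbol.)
No FIRST/FOLLOW conflicts.

A FIRST/FOLLOW conflict occurs when a non-terminal N has a nullable alternative N → β (β ⇒* ε) and another alternative N → α with FIRST(α) ∩ FOLLOW(N) ≠ ∅: on such a lookahead the parser cannot decide between expanding α and letting N vanish via β.

Nullable non-terminals: S.

S: nullable alternative(s) S → ε; FOLLOW(S) = { $, ')' }
  S → y A: FIRST \ {ε} = { 'y' } — disjoint from FOLLOW(S)
  S → ε: FIRST \ {ε} = { } — this is the only nullable alternative, skip

A has no nullable alternative, so no FIRST/FOLLOW check is needed there.

No FIRST/FOLLOW conflicts found.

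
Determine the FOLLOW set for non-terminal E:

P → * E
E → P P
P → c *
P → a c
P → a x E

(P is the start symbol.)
To compute FOLLOW(E), find every occurrence of E on a right-hand side N → α E β: add FIRST(β) \ {ε}, and if β is empty or nullable also add FOLLOW(N). Iterate to a fixed point.

In P → * E: E is at the end, add FOLLOW(P)
In P → a x E: E is at the end, add FOLLOW(P)

The FOLLOW sets referred to above (computed the same way, to a fixed point):
  FOLLOW(P) = { $, '*', 'a', 'c' }

Taking the union: FOLLOW(E) = { $, '*', 'a', 'c' }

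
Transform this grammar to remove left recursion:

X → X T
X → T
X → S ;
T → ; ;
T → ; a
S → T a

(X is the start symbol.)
X → T X'
X → S ; X'
X' → T X'
X' → ε
T → ; ;
T → ; a
S → T a

X is directly left-recursive. The standard transformation for
  A → A α₁ | ... | A α_m | β₁ | ... | β_n
is
  A  → β₁ A' | ... | β_n A'
  A' → α₁ A' | ... | α_m A' | ε

X → T becomes X → T X'
X → S ; becomes X → S ; X'
X → X T becomes X' → T X'
Add X' → ε

Productions for other non-terminals are unchanged:
  T → ; ;
  T → ; a
  S → T a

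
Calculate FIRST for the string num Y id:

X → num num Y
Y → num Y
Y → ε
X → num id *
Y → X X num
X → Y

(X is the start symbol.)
{ 'num' }

To compute FIRST(num Y id), process the symbols left to right:
Symbol num is a terminal. Add 'num' and stop.
FIRST(num Y id) = { 'num' }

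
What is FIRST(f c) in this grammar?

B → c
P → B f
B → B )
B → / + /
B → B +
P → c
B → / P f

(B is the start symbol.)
{ 'f' }

To compute FIRST(f c), process the symbols left to right:
Symbol f is a terminal. Add 'f' and stop.
FIRST(f c) = { 'f' }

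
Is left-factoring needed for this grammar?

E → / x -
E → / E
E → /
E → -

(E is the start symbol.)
Yes, E has productions with common prefix '/'

Left-factoring is needed when two productions for the same non-terminal
share a common prefix on the right-hand side.

Productions for E:
  E → / x -
  E → / E
  E → /
  E → -

Found common prefix '/' in productions for E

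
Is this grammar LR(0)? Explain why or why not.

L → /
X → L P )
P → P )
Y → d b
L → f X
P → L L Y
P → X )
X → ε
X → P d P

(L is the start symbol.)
No. Shift-reduce conflict between [X → .] and [L → . /]

A grammar is LR(0) if no state in the canonical LR(0) collection has:
  - both a shift item (dot before a terminal) and a complete item (shift-reduce conflict), or
  - two or more complete items (reduce-reduce conflict; the accept item [L' → L .] counts as a complete item here).

Augment with L' → L and build the canonical LR(0) collection (I0 = CLOSURE({[L' → . L]}), then GOTO on every symbol after a dot until no new states appear). It has 18 states:
  I0: { [L → . /], [L → . f X], [L' → . L] }  — shift
  I1: { [L → / .] }  — reduce
  I2: { [L' → L .] }  — accept
  I3: { [L → . /], [L → . f X], [L → f . X], [P → . L L Y], [P → . P )], [P → . X )], [X → . L P )], [X → . P d P], [X → .] }  — shift, reduce
  I4: { [L → . /], [L → . f X], [P → . L L Y], [P → . P )], [P → . X )], [P → L . L Y], [X → . L P )], [X → . P d P], [X → .], [X → L . P )] }  — shift, reduce
  I5: { [P → P . )], [X → P . d P] }  — shift
  I6: { [L → f X .], [P → X . )] }  — shift, reduce
  I7: { [P → X ) .] }  — reduce
  I8: { [P → P ) .] }  — reduce
  I9: { [L → . /], [L → . f X], [P → . L L Y], [P → . P )], [P → . X )], [X → . L P )], [X → . P d P], [X → .], [X → P d . P] }  — shift, reduce
  I10: { [P → P . )], [X → P . d P], [X → P d P .] }  — shift, reduce
  I11: { [P → X . )] }  — shift
  I12: { [L → . /], [L → . f X], [P → . L L Y], [P → . P )], [P → . X )], [P → L . L Y], [P → L L . Y], [X → . L P )], [X → . P d P], [X → .], [X → L . P )], [Y → . d b] }  — shift, reduce
  I13: { [P → P . )], [X → L P . )], [X → P . d P] }  — shift
  I14: { [P → P ) .], [X → L P ) .] }  — 2 reduces
  I15: { [P → L L Y .] }  — reduce
  I16: { [Y → d . b] }  — shift
  I17: { [Y → d b .] }  — reduce

Conflict in state I3:
  Shift-reduce conflict between [X → .] and [L → . /]
So the grammar is NOT LR(0).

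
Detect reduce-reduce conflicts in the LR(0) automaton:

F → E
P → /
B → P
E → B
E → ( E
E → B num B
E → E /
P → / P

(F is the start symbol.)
No reduce-reduce conflicts

A reduce-reduce conflict occurs when an LR(0) state has two complete items [A → α .] and [B → β .] — both call for a reduction, and with no lookahead the parser cannot choose between them.

Augment with F' → F and build the canonical LR(0) collection (I0 = CLOSURE({[F' → . F]}), then GOTO on every symbol after a dot until no new states appear). It has 12 states:
  I0: { [B → . P], [E → . ( E], [E → . B num B], [E → . B], [E → . E /], [F → . E], [F' → . F], [P → . / P], [P → . /] }  — shift
  I1: { [B → . P], [E → ( . E], [E → . ( E], [E → . B num B], [E → . B], [E → . E /], [P → . / P], [P → . /] }  — shift
  I2: { [P → . / P], [P → . /], [P → / . P], [P → / .] }  — shift, reduce
  I3: { [E → B . num B], [E → B .] }  — shift, reduce
  I4: { [E → E . /], [F → E .] }  — shift, reduce
  I5: { [F' → F .] }  — accept
  I6: { [B → P .] }  — reduce
  I7: { [E → E / .] }  — reduce
  I8: { [B → . P], [E → B num . B], [P → . / P], [P → . /] }  — shift
  I9: { [E → B num B .] }  — reduce
  I10: { [P → / P .] }  — reduce
  I11: { [E → ( E .], [E → E . /] }  — shift, reduce

No state contains more than one complete item.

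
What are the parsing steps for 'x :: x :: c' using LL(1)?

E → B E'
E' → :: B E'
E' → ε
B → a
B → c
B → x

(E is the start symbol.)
LL(1) parsing maintains a stack (initially the start symbol over $) and the input. At each step: if the stack top is a terminal, match it against the current input token; if it is a non-terminal N, replace it with the RHS of M[N, lookahead] (the unique production whose predict set contains the lookahead).

Stack is shown with the top on the left.

Stack      Input          Action
--------------------------------
E $        x :: x :: c $  output E → B E'
B E' $     x :: x :: c $  output B → x
x E' $     x :: x :: c $  match 'x'
E' $       :: x :: c $    output E' → :: B E'
:: B E' $  :: x :: c $    match '::'
B E' $     x :: c $       output B → x
x E' $     x :: c $       match 'x'
E' $       :: c $         output E' → :: B E'
:: B E' $  :: c $         match '::'
B E' $     c $            output B → c
c E' $     c $            match 'c'
E' $       $              output E' → ε
$          $              accept

The string is accepted.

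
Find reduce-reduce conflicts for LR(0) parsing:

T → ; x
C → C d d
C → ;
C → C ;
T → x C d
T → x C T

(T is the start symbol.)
A reduce-reduce conflict occurs when an LR(0) state has two complete items [A → α .] and [B → β .] — both call for a reduction, and with no lookahead the parser cannot choose between them.

Augment with T' → T and build the canonical LR(0) collection (I0 = CLOSURE({[T' → . T]}), then GOTO on every symbol after a dot until no new states appear). It has 11 states:
  I0: { [T → . ; x], [T → . x C T], [T → . x C d], [T' → . T] }  — shift
  I1: { [T → ; . x] }  — shift
  I2: { [T' → T .] }  — accept
  I3: { [C → . ;], [C → . C ;], [C → . C d d], [T → x . C T], [T → x . C d] }  — shift
  I4: { [C → ; .] }  — reduce
  I5: { [C → C . ;], [C → C . d d], [T → . ; x], [T → . x C T], [T → . x C d], [T → x C . T], [T → x C . d] }  — shift
  I6: { [C → C ; .], [T → ; . x] }  — shift, reduce
  I7: { [T → x C T .] }  — reduce
  I8: { [C → C d . d], [T → x C d .] }  — shift, reduce
  I9: { [C → C d d .] }  — reduce
  I10: { [T → ; x .] }  — reduce

No state contains more than one complete item.

Answer: No reduce-reduce conflicts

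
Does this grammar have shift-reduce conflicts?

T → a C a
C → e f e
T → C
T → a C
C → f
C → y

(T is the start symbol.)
Yes — I9: [T → a C .] vs [T → a C . a]

Augment with T' → T and build the canonical LR(0) collection (I0 = CLOSURE({[T' → . T]}), then GOTO on every symbol after a dot until no new states appear). It has 11 states:
  I0: { [C → . e f e], [C → . f], [C → . y], [T → . C], [T → . a C a], [T → . a C], [T' → . T] }  — shift
  I1: { [T → C .] }  — reduce
  I2: { [T' → T .] }  — accept
  I3: { [C → . e f e], [C → . f], [C → . y], [T → a . C a], [T → a . C] }  — shift
  I4: { [C → e . f e] }  — shift
  I5: { [C → f .] }  — reduce
  I6: { [C → y .] }  — reduce
  I7: { [C → e f . e] }  — shift
  I8: { [C → e f e .] }  — reduce
  I9: { [T → a C . a], [T → a C .] }  — shift, reduce
  I10: { [T → a C a .] }  — reduce

I9 contains reduce item [T → a C .] and shift item [T → a C . a] — shift-reduce conflict.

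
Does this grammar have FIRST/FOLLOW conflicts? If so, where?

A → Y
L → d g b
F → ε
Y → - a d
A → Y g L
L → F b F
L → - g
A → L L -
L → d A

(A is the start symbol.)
A FIRST/FOLLOW conflict occurs when a non-terminal N has a nullable alternative N → β (β ⇒* ε) and another alternative N → α with FIRST(α) ∩ FOLLOW(N) ≠ ∅: on such a lookahead the parser cannot decide between expanding α and letting N vanish via β.

Nullable non-terminals: F.
F has a nullable alternative but only one production, so nothing to check.

A, L, Y have no nullable alternative, so no FIRST/FOLLOW check is needed there.

No FIRST/FOLLOW conflicts found.

Answer: No FIRST/FOLLOW conflicts.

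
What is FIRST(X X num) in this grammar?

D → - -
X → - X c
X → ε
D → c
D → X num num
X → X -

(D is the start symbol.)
FIRST sets of the non-terminals involved (from the grammar, by fixed-point iteration):
  FIRST(X) = { '-', ε }

To compute FIRST(X X num), process the symbols left to right:
Symbol X is a non-terminal. Add FIRST(X) \ {ε} = { '-' }
X is nullable (ε ∈ FIRST(X)), continue to the next symbol.
Symbol X is a non-terminal. Add FIRST(X) \ {ε} = { '-' }
X is nullable (ε ∈ FIRST(X)), continue to the next symbol.
Symbol num is a terminal. Add 'num' and stop.
FIRST(X X num) = { '-', 'num' }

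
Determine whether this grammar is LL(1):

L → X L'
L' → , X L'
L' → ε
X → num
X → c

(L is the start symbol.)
Yes, the grammar is LL(1).

Relevant sets:
  FOLLOW(L') = { $ }

For L':
  PREDICT(L' → ',' X L') = { ',' }
  PREDICT(L' → ε) = { $ }
For X:
  PREDICT(X → num) = { 'num' }
  PREDICT(X → c) = { 'c' }
L has a single production, so nothing to check there.

All predict sets are disjoint. The grammar IS LL(1).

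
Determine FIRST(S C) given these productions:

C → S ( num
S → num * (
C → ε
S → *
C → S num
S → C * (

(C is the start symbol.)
FIRST sets of the non-terminals involved (from the grammar, by fixed-point iteration):
  FIRST(S) = { '*', 'num' }

To compute FIRST(S C), process the symbols left to right:
Symbol S is a non-terminal. Add FIRST(S) \ {ε} = { '*', 'num' }
S is not nullable (ε ∉ FIRST(S)), so stop here.
FIRST(S C) = { '*', 'num' }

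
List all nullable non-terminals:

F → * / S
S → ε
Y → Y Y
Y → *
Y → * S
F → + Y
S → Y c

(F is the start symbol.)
{ 'S' }

A non-terminal is nullable if it can derive ε (the empty string): either it has an ε-production, or it has a production whose right-hand side consists entirely of nullable non-terminals.

ε-productions: S → ε
So S is immediately nullable.
No further non-terminal can be added: every production for the remaining non-terminals contains a terminal or a non-nullable non-terminal.
Nullable = { 'S' }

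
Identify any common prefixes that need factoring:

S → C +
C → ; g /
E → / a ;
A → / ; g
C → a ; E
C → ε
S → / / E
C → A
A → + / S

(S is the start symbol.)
No, left-factoring is not needed

Left-factoring is needed when two productions for the same non-terminal
share a common prefix on the right-hand side.

Productions for S:
  S → C +
  S → / / E
Productions for C:
  C → ; g /
  C → a ; E
  C → ε
  C → A
Productions for A:
  A → / ; g
  A → + / S

No common prefixes found.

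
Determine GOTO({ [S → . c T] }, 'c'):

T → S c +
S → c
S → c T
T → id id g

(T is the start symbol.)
{ [S → . c T], [S → . c], [S → c . T], [T → . S c +], [T → . id id g] }

GOTO(I, 'c') = CLOSURE({ [A → αX.β] : [A → α.Xβ] ∈ I, X = 'c' })

Items with dot before 'c', with the dot advanced:
  [S → . c T] → [S → c . T]
Closure of the advanced items:
  [S → c . T] has the dot before T: add [T → . S c +], [T → . id id g]
  [T → . S c +] has the dot before S: add [S → . c], [S → . c T]

GOTO = { [S → . c T], [S → . c], [S → c . T], [T → . S c +], [T → . id id g] }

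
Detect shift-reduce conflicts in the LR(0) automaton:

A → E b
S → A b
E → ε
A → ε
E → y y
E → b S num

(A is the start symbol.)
Yes — I0: [A → .] vs [E → . b S num]; I3: [A → .] vs [E → . b S num]

A shift-reduce conflict occurs when an LR(0) state has both:
  - a complete (reduce) item [A → α .] (dot at the end), and
  - a shift item [B → β . c γ] (dot before a terminal).

Augment with A' → A and build the canonical LR(0) collection (I0 = CLOSURE({[A' → . A]}), then GOTO on every symbol after a dot until no new states appear). It has 11 states:
  I0: { [A → . E b], [A → .], [A' → . A], [E → . b S num], [E → . y y], [E → .] }  — shift, 2 reduces
  I1: { [A' → A .] }  — accept
  I2: { [A → E . b] }  — shift
  I3: { [A → . E b], [A → .], [E → . b S num], [E → . y y], [E → .], [E → b . S num], [S → . A b] }  — shift, 2 reduces
  I4: { [E → y . y] }  — shift
  I5: { [E → y y .] }  — reduce
  I6: { [S → A . b] }  — shift
  I7: { [E → b S . num] }  — shift
  I8: { [E → b S num .] }  — reduce
  I9: { [S → A b .] }  — reduce
  I10: { [A → E b .] }  — reduce

I0 contains reduce items [A → .], [E → .] and shift items [E → . b S num], [E → . y y] — shift-reduce conflict.
I3 contains reduce items [A → .], [E → .] and shift items [E → . b S num], [E → . y y] — shift-reduce conflict.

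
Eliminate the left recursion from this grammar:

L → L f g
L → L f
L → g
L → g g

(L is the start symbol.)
L → g L'
L → g g L'
L' → f g L'
L' → f L'
L' → ε

L is directly left-recursive. The standard transformation for
  A → A α₁ | ... | A α_m | β₁ | ... | β_n
is
  A  → β₁ A' | ... | β_n A'
  A' → α₁ A' | ... | α_m A' | ε

L → g becomes L → g L'
L → g g becomes L → g g L'
L → L f g becomes L' → f g L'
L → L f becomes L' → f L'
Add L' → ε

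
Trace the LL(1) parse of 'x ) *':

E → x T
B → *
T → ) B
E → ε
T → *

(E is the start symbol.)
Stack is shown with the top on the left.

Stack  Input    Action
----------------------
E $    x ) * $  output E → x T
x T $  x ) * $  match 'x'
T $    ) * $    output T → ) B
) B $  ) * $    match ')'
B $    * $      output B → *
* $    * $      match '*'
$      $        accept

The string is accepted.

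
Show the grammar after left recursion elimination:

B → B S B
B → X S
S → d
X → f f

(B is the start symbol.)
B is directly left-recursive. The standard transformation for
  A → A α₁ | ... | A α_m | β₁ | ... | β_n
is
  A  → β₁ A' | ... | β_n A'
  A' → α₁ A' | ... | α_m A' | ε

B → X S becomes B → X S B'
B → B S B becomes B' → S B B'
Add B' → ε

Productions for other non-terminals are unchanged:
  S → d
  X → f f

Resulting grammar:
B → X S B'
B' → S B B'
B' → ε
S → d
X → f f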